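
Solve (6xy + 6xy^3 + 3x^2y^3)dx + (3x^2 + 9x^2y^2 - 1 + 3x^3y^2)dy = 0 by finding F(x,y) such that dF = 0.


Check exactness: ∂M/∂y = 6x + 18xy^2 + 9x^2y^2 and ∂N/∂x = 6x + 18xy^2 + 9x^2y^2; equal, so the equation is exact.
Integrate M with respect to x (treating y as constant): ∫M dx = 3x^2y + 3x^2y^3 + x^3y^3 + h(y).
Differentiate w.r.t. y and set equal to N: the x-dependent terms already match, leaving h'(y) = -1. Integrate: h(y) = -y.
So F(x,y) = 3x^2y + 3x^2y^3 - y + x^3y^3.
General solution: 3x^2y + 3x^2y^3 - y + x^3y^3 = C.


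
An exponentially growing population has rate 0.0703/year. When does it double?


Exponential growth: P(t) = P₀ e^(0.0703t). Set P(t)/P₀ = 2: e^(0.0703t) = 2.
Solve: t = ln(2)/0.0703 ≈ 9.86 years.


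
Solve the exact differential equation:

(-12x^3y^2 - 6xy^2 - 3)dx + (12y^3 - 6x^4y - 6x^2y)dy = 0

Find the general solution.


Check exactness: ∂M/∂y = -24x^3y - 12xy and ∂N/∂x = -24x^3y - 12xy; equal, so the equation is exact.
Integrate M with respect to x (treating y as constant): ∫M dx = -3x^4y^2 - 3x^2y^2 - 3x + h(y).
Differentiate w.r.t. y and set equal to N: the x-dependent terms already match, leaving h'(y) = 12y^3. Integrate: h(y) = 3y^4.
So F(x,y) = 3y^4 - 3x^4y^2 - 3x^2y^2 - 3x.
General solution: 3y^4 - 3x^4y^2 - 3x^2y^2 - 3x = C.


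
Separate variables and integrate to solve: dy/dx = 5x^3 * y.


Separate variables: dy/y = 5x^3 dx.
Integrate: ln|y| = (5/4)x^4 + C₀.
Exponentiate: y = Ce^((5/4)x^4).


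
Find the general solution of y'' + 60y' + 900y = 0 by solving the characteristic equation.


Characteristic equation: r² + 60r + 900 = 0, i.e. (r + 30)² = 0.
Repeated root r = -30; include an x factor for the second linearly independent solution.
General solution: y = (C₁ + C₂x)e^(-30x).


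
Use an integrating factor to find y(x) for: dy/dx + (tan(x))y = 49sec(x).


P(x) = tan(x) ⇒ μ = e^(∫tan(x)dx) = sec(x).
(sec(x) y)' = 49sec²(x) ⇒ sec(x) y = 49tan(x) + C.
Multiply by cos(x): y = 49sin(x) + C·cos(x).


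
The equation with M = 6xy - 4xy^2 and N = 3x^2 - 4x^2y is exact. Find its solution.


Check exactness: ∂M/∂y = 6x - 8xy and ∂N/∂x = 6x - 8xy; equal, so the equation is exact.
Integrate M with respect to x (treating y as constant): ∫M dx = 3x^2y - 2x^2y^2 + h(y).
Differentiate w.r.t. y and set equal to N: all terms match, so h'(y) = 0 and h is a constant absorbed into C.
General solution: 3x^2y - 2x^2y^2 = C.


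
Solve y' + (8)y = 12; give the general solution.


P(x) = 8, Q(x) = 12; integrating factor μ = e^(8x).
(μ y)' = 12e^(8x) ⇒ μ y = (3/2)e^(8x) + C.
Divide by μ: y = 3/2 + Ce^(-8x).


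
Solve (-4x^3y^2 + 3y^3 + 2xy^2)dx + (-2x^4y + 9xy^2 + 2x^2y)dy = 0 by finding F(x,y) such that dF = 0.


Check exactness: ∂M/∂y = -8x^3y + 9y^2 + 4xy and ∂N/∂x = -8x^3y + 9y^2 + 4xy; equal, so the equation is exact.
Integrate M with respect to x (treating y as constant): ∫M dx = -x^4y^2 + 3xy^3 + x^2y^2 + h(y).
Differentiate w.r.t. y and set equal to N: all terms match, so h'(y) = 0 and h is a constant absorbed into C.
General solution: -x^4y^2 + 3xy^3 + x^2y^2 = C.


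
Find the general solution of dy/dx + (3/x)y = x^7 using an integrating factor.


P(x) = 3/x ⇒ μ = x^3.
(x^3 y)' = x^10 ⇒ x^3 y = x^11/(11) + C.
Solve for y: y = (1/11)x^8 + C/x^3.


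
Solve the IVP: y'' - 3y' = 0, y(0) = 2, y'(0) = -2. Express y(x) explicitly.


Characteristic roots of r² - 3r = 0 are 0, 3.
General solution y = c₁ + c₂ e^(3x).
Apply y(0) = 2: c₁ + c₂ = 2. Apply y'(0) = -2: 0 c₁ + 3 c₂ = -2.
Solve: c₁ = 8/3, c₂ = -2/3.
Particular solution: y = 8/3 - (2/3)e^(3x).


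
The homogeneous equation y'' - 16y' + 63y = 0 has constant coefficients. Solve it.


Characteristic equation: r² - 16r + 63 = 0.
Factor: (r - 7)(r - 9) = 0 ⇒ r = 7, 9 (distinct real).
General solution: y = C₁e^(7x) + C₂e^(9x).


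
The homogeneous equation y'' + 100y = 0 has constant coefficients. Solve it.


Characteristic equation: r² + 100 = 0.
Discriminant is negative; roots r = 0 ± 10i (complex conjugate pair).
General solution uses e^(α x)(C₁ cos(β x) + C₂ sin(β x)): y = C₁cos(10x) + C₂sin(10x).


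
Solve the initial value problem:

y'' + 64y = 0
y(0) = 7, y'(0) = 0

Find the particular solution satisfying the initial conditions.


Characteristic roots of r² + 64 = 0 are ±8i, so y = C₁cos(8x) + C₂sin(8x).
Apply y(0) = 7: C₁ = 7. Differentiate and apply y'(0) = 0: 8·C₂ = 0, so C₂ = 0.
Particular solution: y = 7cos(8x).


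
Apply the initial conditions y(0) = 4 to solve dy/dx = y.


General solution of y' = y is y = Ce^(x).
Apply y(0) = 4: C = 4.
Particular solution: y = 4e^(x).


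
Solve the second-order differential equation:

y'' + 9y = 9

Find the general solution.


Homogeneous part: r² + 9 = 0 ⇒ r = ±3i, so y_h = C₁cos(3x) + C₂sin(3x).
Try constant y_p = A; plug in: 9A = 9 ⇒ A = 1.
General solution: y = C₁cos(3x) + C₂sin(3x) + 1.


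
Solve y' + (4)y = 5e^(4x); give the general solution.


P(x) = 4 ⇒ μ = e^(4x).
(μ y)' = 5e^(8x) ⇒ μ y = (5/8)e^(8x) + C.
Divide by μ: y = (5/8)e^(4x) + Ce^(-4x).


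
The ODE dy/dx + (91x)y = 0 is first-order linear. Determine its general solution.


P(x) = 91x ⇒ μ = e^((91/2)x²).
Q(x) = 0 so μ y is constant: y = Ce^(-(91/2)x²).


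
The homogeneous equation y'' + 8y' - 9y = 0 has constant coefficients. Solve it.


Characteristic equation: r² + 8r - 9 = 0.
Factor: (r + 9)(r - 1) = 0 ⇒ r = -9, 1 (distinct real).
General solution: y = C₁e^(-9x) + C₂e^(x).


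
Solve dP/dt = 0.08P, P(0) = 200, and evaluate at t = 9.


The ODE dP/dt = 0.08P has solution P(t) = P(0)e^(0.08t).
Substitute P(0) = 200 and t = 9: P(9) = 200 e^(0.72) ≈ 411.


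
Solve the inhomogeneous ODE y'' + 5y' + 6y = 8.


Characteristic roots of r² + 5r + 6 = 0 are -2, -3.
y_h = C₁e^(-2x) + C₂e^(-3x).
Constant forcing; try y_p = A. Then 6A = 8 ⇒ A = 4/3.
General solution: y = C₁e^(-2x) + C₂e^(-3x) + 4/3.


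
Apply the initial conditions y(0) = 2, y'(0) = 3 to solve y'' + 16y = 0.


Characteristic roots of r² + 16 = 0 are ±4i, so y = C₁cos(4x) + C₂sin(4x).
Apply y(0) = 2: C₁ = 2. Differentiate and apply y'(0) = 3: 4·C₂ = 3, so C₂ = 3/4.
Particular solution: y = 2cos(4x) + (3/4)sin(4x).


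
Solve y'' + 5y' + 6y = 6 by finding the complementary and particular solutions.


Characteristic roots of r² + 5r + 6 = 0 are -3, -2.
y_h = C₁e^(-3x) + C₂e^(-2x).
Constant forcing; try y_p = A. Then 6A = 6 ⇒ A = 1.
General solution: y = C₁e^(-3x) + C₂e^(-2x) + 1.


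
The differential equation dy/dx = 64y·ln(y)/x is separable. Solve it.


Separate: dy/[y ln(y)] = 64 dx/x.
Substitute u = ln(y): du/u = 64 dx/x.
Integrate: ln|ln(y)| = 64ln|x| + C₀, hence ln(y) = C·x^64.


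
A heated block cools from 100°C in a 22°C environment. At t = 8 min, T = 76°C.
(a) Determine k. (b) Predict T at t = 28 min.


Newton's law: T(t) = T_a + (T₀ - T_a)e^(-kt).
(a) Use T(8) = 76: (76 - 22)/(100 - 22) = e^(-k·8), so k = -ln(0.692)/8 ≈ 0.0460.
(b) Apply k to t = 28: T(28) = 22 + (78)e^(-1.287) ≈ 43.5°C.


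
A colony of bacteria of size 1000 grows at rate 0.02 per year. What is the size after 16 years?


The ODE dP/dt = 0.02P has solution P(t) = P(0)e^(0.02t).
Substitute P(0) = 1000 and t = 16: P(16) = 1000 e^(0.32) ≈ 1377.


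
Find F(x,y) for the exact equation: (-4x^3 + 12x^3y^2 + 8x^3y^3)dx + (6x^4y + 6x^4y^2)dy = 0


Check exactness: ∂M/∂y = 24x^3y + 24x^3y^2 and ∂N/∂x = 24x^3y + 24x^3y^2; equal, so the equation is exact.
Integrate M with respect to x (treating y as constant): ∫M dx = -x^4 + 3x^4y^2 + 2x^4y^3 + h(y).
Differentiate w.r.t. y and set equal to N: all terms match, so h'(y) = 0 and h is a constant absorbed into C.
General solution: -x^4 + 3x^4y^2 + 2x^4y^3 = C.


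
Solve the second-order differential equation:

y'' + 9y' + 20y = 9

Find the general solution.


Characteristic roots of r² + 9r + 20 = 0 are -4, -5.
y_h = C₁e^(-4x) + C₂e^(-5x).
Constant forcing; try y_p = A. Then 20A = 9 ⇒ A = 9/20.
General solution: y = C₁e^(-4x) + C₂e^(-5x) + 9/20.


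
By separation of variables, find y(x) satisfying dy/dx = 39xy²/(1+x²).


Separate: dy/y² = 39x/(1+x²) dx.
Integrate LHS: ∫ dy/y² = -1/y.
Integrate RHS via u = 1+x²: (39/2)ln(1+x²) + C.
Result: -1/y = (39/2)ln(1+x²) + C.


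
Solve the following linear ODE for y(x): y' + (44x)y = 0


P(x) = 44x ⇒ μ = e^(22x²).
Q(x) = 0 so μ y is constant: y = Ce^(-22x²).


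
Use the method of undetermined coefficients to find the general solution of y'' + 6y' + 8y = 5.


Characteristic roots of r² + 6r + 8 = 0 are -4, -2.
y_h = C₁e^(-4x) + C₂e^(-2x).
Constant forcing; try y_p = A. Then 8A = 5 ⇒ A = 5/8.
General solution: y = C₁e^(-4x) + C₂e^(-2x) + 5/8.


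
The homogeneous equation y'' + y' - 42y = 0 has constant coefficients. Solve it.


Characteristic equation: r² + r - 42 = 0.
Factor: (r + 7)(r - 6) = 0 ⇒ r = -7, 6 (distinct real).
General solution: y = C₁e^(-7x) + C₂e^(6x).


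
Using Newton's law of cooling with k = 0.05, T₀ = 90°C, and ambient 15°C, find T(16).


Newton's law: dT/dt = -k(T - T_a) has solution T(t) = T_a + (T₀ - T_a)e^(-kt).
Plug in T_a = 15, T₀ = 90, k = 0.05, t = 16: T(16) = 15 + (75)e^(-0.80) ≈ 48.7°C.


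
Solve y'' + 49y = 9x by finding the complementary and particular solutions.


Homogeneous: r² + 49 = 0 ⇒ r = ±7i, y_h = C₁cos(7x) + C₂sin(7x).
Polynomial forcing; try y_p = Ax + B. Then y_p'' + 49 y_p = 49(Ax + B) = 9x, so B = 0 and A = 9/49.
General solution: y = C₁cos(7x) + C₂sin(7x) + (9/49)x.


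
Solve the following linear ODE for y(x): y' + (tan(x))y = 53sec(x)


P(x) = tan(x) ⇒ μ = e^(∫tan(x)dx) = sec(x).
(sec(x) y)' = 53sec²(x) ⇒ sec(x) y = 53tan(x) + C.
Multiply by cos(x): y = 53sin(x) + C·cos(x).


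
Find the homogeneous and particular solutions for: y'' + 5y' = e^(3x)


Characteristic roots of r² + 5r = 0 are 0, -5.
y_h = C₁ + C₂e^(-5x).
Forcing exponent 3 is not a characteristic root; try y_p = Ae^(3x).
Substitute: A·(9 + (5)·3 + (0)) = A·24 = 1, so A = 1/24.
General solution: y = C₁ + C₂e^(-5x) + (1/24)e^(3x).


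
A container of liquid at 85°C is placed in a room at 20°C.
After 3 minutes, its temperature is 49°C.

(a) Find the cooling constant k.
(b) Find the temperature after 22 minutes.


Newton's law: T(t) = T_a + (T₀ - T_a)e^(-kt).
(a) Use T(3) = 49: (49 - 20)/(85 - 20) = e^(-k·3), so k = -ln(0.446)/3 ≈ 0.2690.
(b) Apply k to t = 22: T(22) = 20 + (65)e^(-5.919) ≈ 20.2°C.


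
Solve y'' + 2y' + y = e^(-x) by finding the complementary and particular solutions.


Characteristic polynomial (r + 1)² = 0; repeated root r = -1.
y_h = (C₁ + C₂x)e^(-x). Forcing matches the repeated root (resonance), so try y_p = Ax² e^(-x).
Substitute and solve for A: 2A = 1, so A = 1/2.
General solution: y = (C₁ + C₂x + (1/2)x²)e^(-x).


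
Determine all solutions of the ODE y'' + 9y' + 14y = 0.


Characteristic equation: r² + 9r + 14 = 0.
Factor: (r + 7)(r + 2) = 0 ⇒ r = -7, -2 (distinct real).
General solution: y = C₁e^(-7x) + C₂e^(-2x).


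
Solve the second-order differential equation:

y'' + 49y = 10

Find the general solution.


Homogeneous part: r² + 49 = 0 ⇒ r = ±7i, so y_h = C₁cos(7x) + C₂sin(7x).
Try constant y_p = A; plug in: 49A = 10 ⇒ A = 10/49.
General solution: y = C₁cos(7x) + C₂sin(7x) + 10/49.


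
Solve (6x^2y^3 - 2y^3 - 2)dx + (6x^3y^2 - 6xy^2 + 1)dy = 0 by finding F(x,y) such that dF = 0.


Check exactness: ∂M/∂y = 18x^2y^2 - 6y^2 and ∂N/∂x = 18x^2y^2 - 6y^2; equal, so the equation is exact.
Integrate M with respect to x (treating y as constant): ∫M dx = 2x^3y^3 - 2xy^3 - 2x + h(y).
Differentiate w.r.t. y and set equal to N: the x-dependent terms already match, leaving h'(y) = 1. Integrate: h(y) = y.
So F(x,y) = 2x^3y^3 - 2xy^3 - 2x + y.
General solution: 2x^3y^3 - 2xy^3 - 2x + y = C.


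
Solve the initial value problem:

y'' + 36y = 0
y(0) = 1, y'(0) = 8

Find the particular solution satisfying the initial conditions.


Characteristic roots of r² + 36 = 0 are ±6i, so y = C₁cos(6x) + C₂sin(6x).
Apply y(0) = 1: C₁ = 1. Differentiate and apply y'(0) = 8: 6·C₂ = 8, so C₂ = 4/3.
Particular solution: y = cos(6x) + (4/3)sin(6x).


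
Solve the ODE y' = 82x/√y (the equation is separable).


Separate: √y dy = 82x dx.
Integrate: (2/3)y^(3/2) = 41x² + C.


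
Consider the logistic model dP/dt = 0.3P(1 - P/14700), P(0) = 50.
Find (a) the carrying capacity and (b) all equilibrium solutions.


Logistic ODE dP/dt = 0.3P(1 - P/14700) has equilibria where dP/dt = 0, i.e. P = 0 or P = 14700.
The coefficient (1 - P/K) = 0 when P = K, identifying K = 14700 as the carrying capacity.
(a) K = 14700; (b) equilibria P = 0 and P = 14700.


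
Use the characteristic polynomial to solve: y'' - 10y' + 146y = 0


Characteristic equation: r² - 10r + 146 = 0.
Discriminant is negative; roots r = 5 ± 11i (complex conjugate pair).
General solution uses e^(α x)(C₁ cos(β x) + C₂ sin(β x)): y = e^(5x)(C₁cos(11x) + C₂sin(11x)).


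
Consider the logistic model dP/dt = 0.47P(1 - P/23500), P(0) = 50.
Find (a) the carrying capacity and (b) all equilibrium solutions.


Logistic ODE dP/dt = 0.47P(1 - P/23500) has equilibria where dP/dt = 0, i.e. P = 0 or P = 23500.
The coefficient (1 - P/K) = 0 when P = K, identifying K = 23500 as the carrying capacity.
(a) K = 23500; (b) equilibria P = 0 and P = 23500.


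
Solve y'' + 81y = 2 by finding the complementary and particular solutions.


Homogeneous part: r² + 81 = 0 ⇒ r = ±9i, so y_h = C₁cos(9x) + C₂sin(9x).
Try constant y_p = A; plug in: 81A = 2 ⇒ A = 2/81.
General solution: y = C₁cos(9x) + C₂sin(9x) + 2/81.


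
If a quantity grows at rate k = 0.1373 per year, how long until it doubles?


Exponential growth: P(t) = P₀ e^(0.1373t). Set P(t)/P₀ = 2: e^(0.1373t) = 2.
Solve: t = ln(2)/0.1373 ≈ 5.05 years.


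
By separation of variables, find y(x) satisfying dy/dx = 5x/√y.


Separate: √y dy = 5x dx.
Integrate: (2/3)y^(3/2) = (5/2)x² + C.


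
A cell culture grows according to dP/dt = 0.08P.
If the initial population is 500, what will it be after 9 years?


The ODE dP/dt = 0.08P has solution P(t) = P(0)e^(0.08t).
Substitute P(0) = 500 and t = 9: P(9) = 500 e^(0.72) ≈ 1027.


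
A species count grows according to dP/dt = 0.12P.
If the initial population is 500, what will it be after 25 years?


The ODE dP/dt = 0.12P has solution P(t) = P(0)e^(0.12t).
Substitute P(0) = 500 and t = 25: P(25) = 500 e^(3.00) ≈ 10043.


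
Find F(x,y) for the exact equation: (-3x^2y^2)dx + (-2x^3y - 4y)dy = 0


Check exactness: ∂M/∂y = -6x^2y and ∂N/∂x = -6x^2y; equal, so the equation is exact.
Integrate M with respect to x (treating y as constant): ∫M dx = -x^3y^2 + h(y).
Differentiate w.r.t. y and set equal to N: the x-dependent terms already match, leaving h'(y) = -4y. Integrate: h(y) = -2y^2.
So F(x,y) = -x^3y^2 - 2y^2.
General solution: -x^3y^2 - 2y^2 = C.


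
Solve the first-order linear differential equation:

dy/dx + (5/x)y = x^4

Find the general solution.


P(x) = 5/x ⇒ μ = x^5.
(x^5 y)' = x^9 ⇒ x^5 y = x^10/(10) + C.
Solve for y: y = (1/10)x^5 + C/x^5.


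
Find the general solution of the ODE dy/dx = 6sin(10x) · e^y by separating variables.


Separate: e^(-y) dy = 6sin(10x) dx.
Integrate: -e^(-y) = -(3/5)cos(10x) + C₀.
Rearrange: e^(-y) = (3/5)cos(10x) + C.


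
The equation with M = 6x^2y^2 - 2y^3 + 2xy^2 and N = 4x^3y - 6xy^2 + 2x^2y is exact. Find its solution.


Check exactness: ∂M/∂y = 12x^2y - 6y^2 + 4xy and ∂N/∂x = 12x^2y - 6y^2 + 4xy; equal, so the equation is exact.
Integrate M with respect to x (treating y as constant): ∫M dx = 2x^3y^2 - 2xy^3 + x^2y^2 + h(y).
Differentiate w.r.t. y and set equal to N: all terms match, so h'(y) = 0 and h is a constant absorbed into C.
General solution: 2x^3y^2 - 2xy^3 + x^2y^2 = C.


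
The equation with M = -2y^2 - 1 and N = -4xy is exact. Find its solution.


Check exactness: ∂M/∂y = -4y and ∂N/∂x = -4y; equal, so the equation is exact.
Integrate M with respect to x (treating y as constant): ∫M dx = -2xy^2 - x + h(y).
Differentiate w.r.t. y and set equal to N: all terms match, so h'(y) = 0 and h is a constant absorbed into C.
General solution: -2xy^2 - x = C.


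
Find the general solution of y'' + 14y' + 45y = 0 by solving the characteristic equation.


Characteristic equation: r² + 14r + 45 = 0.
Factor: (r + 5)(r + 9) = 0 ⇒ r = -5, -9 (distinct real).
General solution: y = C₁e^(-5x) + C₂e^(-9x).


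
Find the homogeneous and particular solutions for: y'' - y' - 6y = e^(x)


Characteristic roots of r² - r - 6 = 0 are -2, 3.
y_h = C₁e^(-2x) + C₂e^(3x).
Forcing exponent 1 is not a characteristic root; try y_p = Ae^(x).
Substitute: A·(1 + (-1)·1 + (-6)) = A·-6 = 1, so A = -1/6.
General solution: y = C₁e^(-2x) + C₂e^(3x) - (1/6)e^(x).


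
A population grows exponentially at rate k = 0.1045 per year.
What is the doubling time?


Exponential growth: P(t) = P₀ e^(0.1045t). Set P(t)/P₀ = 2: e^(0.1045t) = 2.
Solve: t = ln(2)/0.1045 ≈ 6.63 years.


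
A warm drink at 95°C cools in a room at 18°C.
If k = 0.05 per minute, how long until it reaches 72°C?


From T(t) = T_a + (T₀ - T_a)e^(-kt), set T(t) = 72:
(72 - 18) / (95 - 18) = e^(-0.05t), so t = -ln(0.701)/0.05 ≈ 7.1 minutes.


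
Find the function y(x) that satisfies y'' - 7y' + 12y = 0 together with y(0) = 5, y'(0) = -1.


Characteristic roots of r² - 7r + 12 = 0 are 3, 4.
General solution y = c₁ e^(3x) + c₂ e^(4x).
Apply y(0) = 5: c₁ + c₂ = 5. Apply y'(0) = -1: 3 c₁ + 4 c₂ = -1.
Solve: c₁ = 21, c₂ = -16.
Particular solution: y = 21e^(3x) - 16e^(4x).


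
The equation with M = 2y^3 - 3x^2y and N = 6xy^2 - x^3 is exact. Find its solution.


Check exactness: ∂M/∂y = 6y^2 - 3x^2 and ∂N/∂x = 6y^2 - 3x^2; equal, so the equation is exact.
Integrate M with respect to x (treating y as constant): ∫M dx = 2xy^3 - x^3y + h(y).
Differentiate w.r.t. y and set equal to N: all terms match, so h'(y) = 0 and h is a constant absorbed into C.
General solution: 2xy^3 - x^3y = C.


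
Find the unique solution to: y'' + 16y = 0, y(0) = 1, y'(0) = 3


Characteristic roots of r² + 16 = 0 are ±4i, so y = C₁cos(4x) + C₂sin(4x).
Apply y(0) = 1: C₁ = 1. Differentiate and apply y'(0) = 3: 4·C₂ = 3, so C₂ = 3/4.
Particular solution: y = cos(4x) + (3/4)sin(4x).


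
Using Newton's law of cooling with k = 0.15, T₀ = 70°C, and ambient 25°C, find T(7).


Newton's law: dT/dt = -k(T - T_a) has solution T(t) = T_a + (T₀ - T_a)e^(-kt).
Plug in T_a = 25, T₀ = 70, k = 0.15, t = 7: T(7) = 25 + (45)e^(-1.05) ≈ 40.7°C.


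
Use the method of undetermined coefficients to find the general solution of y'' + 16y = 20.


Homogeneous part: r² + 16 = 0 ⇒ r = ±4i, so y_h = C₁cos(4x) + C₂sin(4x).
Try constant y_p = A; plug in: 16A = 20 ⇒ A = 5/4.
General solution: y = C₁cos(4x) + C₂sin(4x) + 5/4.


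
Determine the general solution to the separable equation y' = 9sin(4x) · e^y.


Separate: e^(-y) dy = 9sin(4x) dx.
Integrate: -e^(-y) = -(9/4)cos(4x) + C₀.
Rearrange: e^(-y) = (9/4)cos(4x) + C.


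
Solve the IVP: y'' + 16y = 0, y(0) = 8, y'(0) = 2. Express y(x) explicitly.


Characteristic roots of r² + 16 = 0 are ±4i, so y = C₁cos(4x) + C₂sin(4x).
Apply y(0) = 8: C₁ = 8. Differentiate and apply y'(0) = 2: 4·C₂ = 2, so C₂ = 1/2.
Particular solution: y = 8cos(4x) + (1/2)sin(4x).


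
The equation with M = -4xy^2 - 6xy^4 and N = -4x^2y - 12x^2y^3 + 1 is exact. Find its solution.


Check exactness: ∂M/∂y = -8xy - 24xy^3 and ∂N/∂x = -8xy - 24xy^3; equal, so the equation is exact.
Integrate M with respect to x (treating y as constant): ∫M dx = -2x^2y^2 - 3x^2y^4 + h(y).
Differentiate w.r.t. y and set equal to N: the x-dependent terms already match, leaving h'(y) = 1. Integrate: h(y) = y.
So F(x,y) = -2x^2y^2 - 3x^2y^4 + y.
General solution: -2x^2y^2 - 3x^2y^4 + y = C.


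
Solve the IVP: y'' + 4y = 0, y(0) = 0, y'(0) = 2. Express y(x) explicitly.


Characteristic roots of r² + 4 = 0 are ±2i, so y = C₁cos(2x) + C₂sin(2x).
Apply y(0) = 0: C₁ = 0. Differentiate and apply y'(0) = 2: 2·C₂ = 2, so C₂ = 1.
Particular solution: y = sin(2x).


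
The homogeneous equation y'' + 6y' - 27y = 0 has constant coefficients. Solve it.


Characteristic equation: r² + 6r - 27 = 0.
Factor: (r - 3)(r + 9) = 0 ⇒ r = 3, -9 (distinct real).
General solution: y = C₁e^(3x) + C₂e^(-9x).


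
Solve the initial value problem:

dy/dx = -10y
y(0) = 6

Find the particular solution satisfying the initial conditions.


General solution of y' = -10y is y = Ce^(-10x).
Apply y(0) = 6: C = 6.
Particular solution: y = 6e^(-10x).


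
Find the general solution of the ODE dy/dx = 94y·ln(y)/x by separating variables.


Separate: dy/[y ln(y)] = 94 dx/x.
Substitute u = ln(y): du/u = 94 dx/x.
Integrate: ln|ln(y)| = 94ln|x| + C₀, hence ln(y) = C·x^94.


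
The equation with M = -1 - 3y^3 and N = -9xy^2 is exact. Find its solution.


Check exactness: ∂M/∂y = -9y^2 and ∂N/∂x = -9y^2; equal, so the equation is exact.
Integrate M with respect to x (treating y as constant): ∫M dx = -x - 3xy^3 + h(y).
Differentiate w.r.t. y and set equal to N: all terms match, so h'(y) = 0 and h is a constant absorbed into C.
General solution: -x - 3xy^3 = C.


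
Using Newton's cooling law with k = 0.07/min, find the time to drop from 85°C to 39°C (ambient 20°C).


From T(t) = T_a + (T₀ - T_a)e^(-kt), set T(t) = 39:
(39 - 20) / (85 - 20) = e^(-0.07t), so t = -ln(0.292)/0.07 ≈ 17.6 minutes.


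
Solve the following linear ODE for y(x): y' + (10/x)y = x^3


P(x) = 10/x ⇒ μ = x^10.
(x^10 y)' = x^13 ⇒ x^10 y = x^14/(14) + C.
Solve for y: y = (1/14)x^4 + C/x^10.


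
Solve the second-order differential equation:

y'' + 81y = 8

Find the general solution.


Homogeneous part: r² + 81 = 0 ⇒ r = ±9i, so y_h = C₁cos(9x) + C₂sin(9x).
Try constant y_p = A; plug in: 81A = 8 ⇒ A = 8/81.
General solution: y = C₁cos(9x) + C₂sin(9x) + 8/81.


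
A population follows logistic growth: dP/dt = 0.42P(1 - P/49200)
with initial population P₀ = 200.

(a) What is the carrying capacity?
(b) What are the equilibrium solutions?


Logistic ODE dP/dt = 0.42P(1 - P/49200) has equilibria where dP/dt = 0, i.e. P = 0 or P = 49200.
The coefficient (1 - P/K) = 0 when P = K, identifying K = 49200 as the carrying capacity.
(a) K = 49200; (b) equilibria P = 0 and P = 49200.


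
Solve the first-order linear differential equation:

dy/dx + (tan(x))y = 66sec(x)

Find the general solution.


P(x) = tan(x) ⇒ μ = e^(∫tan(x)dx) = sec(x).
(sec(x) y)' = 66sec²(x) ⇒ sec(x) y = 66tan(x) + C.
Multiply by cos(x): y = 66sin(x) + C·cos(x).


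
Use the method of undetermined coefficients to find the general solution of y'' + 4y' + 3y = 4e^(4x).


Characteristic roots of r² + 4r + 3 = 0 are -1, -3.
y_h = C₁e^(-x) + C₂e^(-3x).
Forcing exponent 4 is not a characteristic root; try y_p = Ae^(4x).
Substitute: A·(16 + (4)·4 + (3)) = A·35 = 4, so A = 4/35.
General solution: y = C₁e^(-x) + C₂e^(-3x) + (4/35)e^(4x).


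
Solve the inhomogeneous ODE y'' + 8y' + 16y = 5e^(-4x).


Characteristic polynomial (r + 4)² = 0; repeated root r = -4.
y_h = (C₁ + C₂x)e^(-4x). Forcing matches the repeated root (resonance), so try y_p = Ax² e^(-4x).
Substitute and solve for A: 2A = 5, so A = 5/2.
General solution: y = (C₁ + C₂x + (5/2)x²)e^(-4x).


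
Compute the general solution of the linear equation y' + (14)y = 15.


P(x) = 14, Q(x) = 15; integrating factor μ = e^(14x).
(μ y)' = 15e^(14x) ⇒ μ y = (15/14)e^(14x) + C.
Divide by μ: y = 15/14 + Ce^(-14x).


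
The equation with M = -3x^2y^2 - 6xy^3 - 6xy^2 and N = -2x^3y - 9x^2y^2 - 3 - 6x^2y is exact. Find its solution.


Check exactness: ∂M/∂y = -6x^2y - 18xy^2 - 12xy and ∂N/∂x = -6x^2y - 18xy^2 - 12xy; equal, so the equation is exact.
Integrate M with respect to x (treating y as constant): ∫M dx = -x^3y^2 - 3x^2y^3 - 3x^2y^2 + h(y).
Differentiate w.r.t. y and set equal to N: the x-dependent terms already match, leaving h'(y) = -3. Integrate: h(y) = -3y.
So F(x,y) = -x^3y^2 - 3x^2y^3 - 3y - 3x^2y^2.
General solution: -x^3y^2 - 3x^2y^3 - 3y - 3x^2y^2 = C.


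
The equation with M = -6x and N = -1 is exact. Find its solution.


Check exactness: ∂M/∂y = 0 and ∂N/∂x = 0; equal, so the equation is exact.
Integrate M with respect to x (treating y as constant): ∫M dx = -3x^2 + h(y).
Differentiate w.r.t. y and set equal to N: the x-dependent terms already match, leaving h'(y) = -1. Integrate: h(y) = -y.
So F(x,y) = -y - 3x^2.
General solution: -y - 3x^2 = C.


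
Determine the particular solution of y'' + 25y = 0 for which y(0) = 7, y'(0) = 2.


Characteristic roots of r² + 25 = 0 are ±5i, so y = C₁cos(5x) + C₂sin(5x).
Apply y(0) = 7: C₁ = 7. Differentiate and apply y'(0) = 2: 5·C₂ = 2, so C₂ = 2/5.
Particular solution: y = 7cos(5x) + (2/5)sin(5x).


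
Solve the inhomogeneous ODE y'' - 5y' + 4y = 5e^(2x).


Characteristic roots of r² - 5r + 4 = 0 are 1, 4.
y_h = C₁e^(x) + C₂e^(4x).
Forcing exponent 2 is not a characteristic root; try y_p = Ae^(2x).
Substitute: A·(4 + (-5)·2 + (4)) = A·-2 = 5, so A = -5/2.
General solution: y = C₁e^(x) + C₂e^(4x) - (5/2)e^(2x).


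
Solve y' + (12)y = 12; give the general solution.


P(x) = 12, Q(x) = 12; integrating factor μ = e^(12x).
(μ y)' = 12e^(12x) ⇒ μ y = e^(12x) + C.
Divide by μ: y = 1 + Ce^(-12x).


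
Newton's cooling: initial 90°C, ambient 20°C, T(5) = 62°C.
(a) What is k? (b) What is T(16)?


Newton's law: T(t) = T_a + (T₀ - T_a)e^(-kt).
(a) Use T(5) = 62: (62 - 20)/(90 - 20) = e^(-k·5), so k = -ln(0.600)/5 ≈ 0.1022.
(b) Apply k to t = 16: T(16) = 20 + (70)e^(-1.635) ≈ 33.7°C.


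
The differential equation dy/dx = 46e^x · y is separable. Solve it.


Separate variables: dy/y = 46e^x dx.
Integrate: ln|y| = 46e^x + C₀.
Exponentiate: y = Ce^(46e^x).


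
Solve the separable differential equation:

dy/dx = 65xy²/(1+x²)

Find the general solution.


Separate: dy/y² = 65x/(1+x²) dx.
Integrate LHS: ∫ dy/y² = -1/y.
Integrate RHS via u = 1+x²: (65/2)ln(1+x²) + C.
Result: -1/y = (65/2)ln(1+x²) + C.


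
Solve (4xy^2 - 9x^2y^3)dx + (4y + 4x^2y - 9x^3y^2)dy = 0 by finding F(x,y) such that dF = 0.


Check exactness: ∂M/∂y = 8xy - 27x^2y^2 and ∂N/∂x = 8xy - 27x^2y^2; equal, so the equation is exact.
Integrate M with respect to x (treating y as constant): ∫M dx = 2x^2y^2 - 3x^3y^3 + h(y).
Differentiate w.r.t. y and set equal to N: the x-dependent terms already match, leaving h'(y) = 4y. Integrate: h(y) = 2y^2.
So F(x,y) = 2y^2 + 2x^2y^2 - 3x^3y^3.
General solution: 2y^2 + 2x^2y^2 - 3x^3y^3 = C.


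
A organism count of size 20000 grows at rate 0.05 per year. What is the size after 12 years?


The ODE dP/dt = 0.05P has solution P(t) = P(0)e^(0.05t).
Substitute P(0) = 20000 and t = 12: P(12) = 20000 e^(0.60) ≈ 36442.


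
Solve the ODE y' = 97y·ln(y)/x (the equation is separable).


Separate: dy/[y ln(y)] = 97 dx/x.
Substitute u = ln(y): du/u = 97 dx/x.
Integrate: ln|ln(y)| = 97ln|x| + C₀, hence ln(y) = C·x^97.


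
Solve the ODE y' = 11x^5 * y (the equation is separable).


Separate variables: dy/y = 11x^5 dx.
Integrate: ln|y| = (11/6)x^6 + C₀.
Exponentiate: y = Ce^((11/6)x^6).


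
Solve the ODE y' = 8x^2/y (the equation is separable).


Separate variables: y dy = 8x^2 dx.
Integrate both sides: y²/2 = (8/3)x^3 + C₀.
Multiply by 2: y² = (16/3)x^3 + C.


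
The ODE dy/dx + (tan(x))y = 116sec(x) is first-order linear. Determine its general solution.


P(x) = tan(x) ⇒ μ = e^(∫tan(x)dx) = sec(x).
(sec(x) y)' = 116sec²(x) ⇒ sec(x) y = 116tan(x) + C.
Multiply by cos(x): y = 116sin(x) + C·cos(x).


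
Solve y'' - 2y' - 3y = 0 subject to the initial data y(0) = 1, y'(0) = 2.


Characteristic roots of r² - 2r - 3 = 0 are -1, 3.
General solution y = c₁ e^(-x) + c₂ e^(3x).
Apply y(0) = 1: c₁ + c₂ = 1. Apply y'(0) = 2: -1 c₁ + 3 c₂ = 2.
Solve: c₁ = 1/4, c₂ = 3/4.
Particular solution: y = (1/4)e^(-x) + (3/4)e^(3x).


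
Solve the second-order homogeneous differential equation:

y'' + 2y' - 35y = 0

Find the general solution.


Characteristic equation: r² + 2r - 35 = 0.
Factor: (r + 7)(r - 5) = 0 ⇒ r = -7, 5 (distinct real).
General solution: y = C₁e^(-7x) + C₂e^(5x).


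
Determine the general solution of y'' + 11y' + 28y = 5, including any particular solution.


Characteristic roots of r² + 11r + 28 = 0 are -7, -4.
y_h = C₁e^(-7x) + C₂e^(-4x).
Constant forcing; try y_p = A. Then 28A = 5 ⇒ A = 5/28.
General solution: y = C₁e^(-7x) + C₂e^(-4x) + 5/28.


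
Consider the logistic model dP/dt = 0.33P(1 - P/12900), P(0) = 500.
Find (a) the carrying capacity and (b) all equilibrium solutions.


Logistic ODE dP/dt = 0.33P(1 - P/12900) has equilibria where dP/dt = 0, i.e. P = 0 or P = 12900.
The coefficient (1 - P/K) = 0 when P = K, identifying K = 12900 as the carrying capacity.
(a) K = 12900; (b) equilibria P = 0 and P = 12900.


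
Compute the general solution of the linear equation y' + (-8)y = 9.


P(x) = -8 ⇒ μ = e^(-8x).
(μ y)' = 9e^(-8x) ⇒ μ y = -(9/8)e^(-8x) + C.
Divide by μ: y = -9/8 + Ce^(8x).


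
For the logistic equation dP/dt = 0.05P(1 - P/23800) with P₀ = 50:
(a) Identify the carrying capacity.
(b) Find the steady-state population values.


Logistic ODE dP/dt = 0.05P(1 - P/23800) has equilibria where dP/dt = 0, i.e. P = 0 or P = 23800.
The coefficient (1 - P/K) = 0 when P = K, identifying K = 23800 as the carrying capacity.
(a) K = 23800; (b) equilibria P = 0 and P = 23800.


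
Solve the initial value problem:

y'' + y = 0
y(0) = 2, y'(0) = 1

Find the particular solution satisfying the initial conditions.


Characteristic roots of r² + 1 = 0 are ±1i, so y = C₁cos(x) + C₂sin(x).
Apply y(0) = 2: C₁ = 2. Differentiate and apply y'(0) = 1: 1·C₂ = 1, so C₂ = 1.
Particular solution: y = 2cos(x) + sin(x).


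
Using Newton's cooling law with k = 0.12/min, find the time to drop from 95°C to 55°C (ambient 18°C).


From T(t) = T_a + (T₀ - T_a)e^(-kt), set T(t) = 55:
(55 - 18) / (95 - 18) = e^(-0.12t), so t = -ln(0.481)/0.12 ≈ 6.1 minutes.


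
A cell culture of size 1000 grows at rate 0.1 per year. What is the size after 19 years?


The ODE dP/dt = 0.1P has solution P(t) = P(0)e^(0.1t).
Substitute P(0) = 1000 and t = 19: P(19) = 1000 e^(1.90) ≈ 6686.


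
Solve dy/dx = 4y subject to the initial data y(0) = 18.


General solution of y' = 4y is y = Ce^(4x).
Apply y(0) = 18: C = 18.
Particular solution: y = 18e^(4x).


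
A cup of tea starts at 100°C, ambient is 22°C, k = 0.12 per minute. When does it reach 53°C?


From T(t) = T_a + (T₀ - T_a)e^(-kt), set T(t) = 53:
(53 - 22) / (100 - 22) = e^(-0.12t), so t = -ln(0.397)/0.12 ≈ 7.7 minutes.


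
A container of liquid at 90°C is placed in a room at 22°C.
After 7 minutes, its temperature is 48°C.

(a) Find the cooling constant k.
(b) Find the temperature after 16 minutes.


Newton's law: T(t) = T_a + (T₀ - T_a)e^(-kt).
(a) Use T(7) = 48: (48 - 22)/(90 - 22) = e^(-k·7), so k = -ln(0.382)/7 ≈ 0.1373.
(b) Apply k to t = 16: T(16) = 22 + (68)e^(-2.198) ≈ 29.6°C.


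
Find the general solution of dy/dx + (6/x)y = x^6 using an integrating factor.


P(x) = 6/x ⇒ μ = x^6.
(x^6 y)' = x^6·x^6 = x^12.
Integrate: x^6 y = x^13/(13) + C.
Solve for y: y = (1/13)x^7 + C/x^6.


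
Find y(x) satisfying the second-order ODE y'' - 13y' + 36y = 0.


Characteristic equation: r² - 13r + 36 = 0.
Factor: (r - 4)(r - 9) = 0 ⇒ r = 4, 9 (distinct real).
General solution: y = C₁e^(4x) + C₂e^(9x).


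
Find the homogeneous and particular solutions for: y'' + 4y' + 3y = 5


Characteristic roots of r² + 4r + 3 = 0 are -1, -3.
y_h = C₁e^(-x) + C₂e^(-3x).
Constant forcing; try y_p = A. Then 3A = 5 ⇒ A = 5/3.
General solution: y = C₁e^(-x) + C₂e^(-3x) + 5/3.


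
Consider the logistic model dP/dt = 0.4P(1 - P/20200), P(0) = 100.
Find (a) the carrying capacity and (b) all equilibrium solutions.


Logistic ODE dP/dt = 0.4P(1 - P/20200) has equilibria where dP/dt = 0, i.e. P = 0 or P = 20200.
The coefficient (1 - P/K) = 0 when P = K, identifying K = 20200 as the carrying capacity.
(a) K = 20200; (b) equilibria P = 0 and P = 20200.


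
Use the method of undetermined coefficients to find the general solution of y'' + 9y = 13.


Homogeneous part: r² + 9 = 0 ⇒ r = ±3i, so y_h = C₁cos(3x) + C₂sin(3x).
Try constant y_p = A; plug in: 9A = 13 ⇒ A = 13/9.
General solution: y = C₁cos(3x) + C₂sin(3x) + 13/9.


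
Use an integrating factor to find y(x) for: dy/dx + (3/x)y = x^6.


P(x) = 3/x ⇒ μ = x^3.
(x^3 y)' = x^3·x^6 = x^9.
Integrate: x^3 y = x^10/(10) + C.
Solve for y: y = (1/10)x^7 + C/x^3.


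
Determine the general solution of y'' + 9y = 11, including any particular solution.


Homogeneous part: r² + 9 = 0 ⇒ r = ±3i, so y_h = C₁cos(3x) + C₂sin(3x).
Try constant y_p = A; plug in: 9A = 11 ⇒ A = 11/9.
General solution: y = C₁cos(3x) + C₂sin(3x) + 11/9.


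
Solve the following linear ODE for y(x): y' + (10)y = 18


P(x) = 10, Q(x) = 18; integrating factor μ = e^(10x).
(μ y)' = 18e^(10x) ⇒ μ y = (9/5)e^(10x) + C.
Divide by μ: y = 9/5 + Ce^(-10x).


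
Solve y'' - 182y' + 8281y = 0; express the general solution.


Characteristic equation: r² - 182r + 8281 = 0, i.e. (r - 91)² = 0.
Repeated root r = 91; include an x factor for the second linearly independent solution.
General solution: y = (C₁ + C₂x)e^(91x).


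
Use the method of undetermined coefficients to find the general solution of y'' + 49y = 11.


Homogeneous part: r² + 49 = 0 ⇒ r = ±7i, so y_h = C₁cos(7x) + C₂sin(7x).
Try constant y_p = A; plug in: 49A = 11 ⇒ A = 11/49.
General solution: y = C₁cos(7x) + C₂sin(7x) + 11/49.


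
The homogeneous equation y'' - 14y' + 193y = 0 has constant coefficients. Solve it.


Characteristic equation: r² - 14r + 193 = 0.
Discriminant is negative; roots r = 7 ± 12i (complex conjugate pair).
General solution uses e^(α x)(C₁ cos(β x) + C₂ sin(β x)): y = e^(7x)(C₁cos(12x) + C₂sin(12x)).


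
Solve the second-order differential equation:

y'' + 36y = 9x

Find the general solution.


Homogeneous: r² + 36 = 0 ⇒ r = ±6i, y_h = C₁cos(6x) + C₂sin(6x).
Polynomial forcing; try y_p = Ax + B. Then y_p'' + 36 y_p = 36(Ax + B) = 9x, so B = 0 and A = 1/4.
General solution: y = C₁cos(6x) + C₂sin(6x) + (1/4)x.


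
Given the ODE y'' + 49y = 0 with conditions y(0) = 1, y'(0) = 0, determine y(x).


Characteristic roots of r² + 49 = 0 are ±7i, so y = C₁cos(7x) + C₂sin(7x).
Apply y(0) = 1: C₁ = 1. Differentiate and apply y'(0) = 0: 7·C₂ = 0, so C₂ = 0.
Particular solution: y = cos(7x).


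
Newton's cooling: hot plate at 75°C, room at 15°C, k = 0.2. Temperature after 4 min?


Newton's law: dT/dt = -k(T - T_a) has solution T(t) = T_a + (T₀ - T_a)e^(-kt).
Plug in T_a = 15, T₀ = 75, k = 0.2, t = 4: T(4) = 15 + (60)e^(-0.80) ≈ 42.0°C.


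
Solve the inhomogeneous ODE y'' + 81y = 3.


Homogeneous part: r² + 81 = 0 ⇒ r = ±9i, so y_h = C₁cos(9x) + C₂sin(9x).
Try constant y_p = A; plug in: 81A = 3 ⇒ A = 1/27.
General solution: y = C₁cos(9x) + C₂sin(9x) + 1/27.


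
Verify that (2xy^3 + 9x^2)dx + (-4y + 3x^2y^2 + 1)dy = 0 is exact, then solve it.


Check exactness: ∂M/∂y = 6xy^2 and ∂N/∂x = 6xy^2; equal, so the equation is exact.
Integrate M with respect to x (treating y as constant): ∫M dx = x^2y^3 + 3x^3 + h(y).
Differentiate w.r.t. y and set equal to N: the x-dependent terms already match, leaving h'(y) = -4y + 1. Integrate: h(y) = -2y^2 + y.
So F(x,y) = -2y^2 + x^2y^3 + 3x^3 + y.
General solution: -2y^2 + x^2y^3 + 3x^3 + y = C.


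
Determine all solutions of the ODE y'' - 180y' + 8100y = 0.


Characteristic equation: r² - 180r + 8100 = 0, i.e. (r - 90)² = 0.
Repeated root r = 90; include an x factor for the second linearly independent solution.
General solution: y = (C₁ + C₂x)e^(90x).


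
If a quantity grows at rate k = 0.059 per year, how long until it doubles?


Exponential growth: P(t) = P₀ e^(0.059t). Set P(t)/P₀ = 2: e^(0.059t) = 2.
Solve: t = ln(2)/0.059 ≈ 11.75 years.


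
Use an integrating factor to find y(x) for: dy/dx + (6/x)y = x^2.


P(x) = 6/x ⇒ μ = x^6.
(x^6 y)' = x^8 ⇒ x^6 y = x^9/(9) + C.
Solve for y: y = (1/9)x^3 + C/x^6.


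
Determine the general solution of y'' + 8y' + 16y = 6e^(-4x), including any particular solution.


Characteristic polynomial (r + 4)² = 0; repeated root r = -4.
y_h = (C₁ + C₂x)e^(-4x). Forcing matches the repeated root (resonance), so try y_p = Ax² e^(-4x).
Substitute and solve for A: 2A = 6, so A = 3.
General solution: y = (C₁ + C₂x + 3x²)e^(-4x).


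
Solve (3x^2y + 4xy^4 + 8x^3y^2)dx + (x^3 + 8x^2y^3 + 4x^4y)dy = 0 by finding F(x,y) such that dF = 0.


Check exactness: ∂M/∂y = 3x^2 + 16xy^3 + 16x^3y and ∂N/∂x = 3x^2 + 16xy^3 + 16x^3y; equal, so the equation is exact.
Integrate M with respect to x (treating y as constant): ∫M dx = x^3y + 2x^2y^4 + 2x^4y^2 + h(y).
Differentiate w.r.t. y and set equal to N: all terms match, so h'(y) = 0 and h is a constant absorbed into C.
General solution: x^3y + 2x^2y^4 + 2x^4y^2 = C.


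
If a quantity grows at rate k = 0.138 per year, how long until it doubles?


Exponential growth: P(t) = P₀ e^(0.138t). Set P(t)/P₀ = 2: e^(0.138t) = 2.
Solve: t = ln(2)/0.138 ≈ 5.02 years.


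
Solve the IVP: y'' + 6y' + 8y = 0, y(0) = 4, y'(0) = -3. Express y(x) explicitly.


Characteristic roots of r² + 6r + 8 = 0 are -2, -4.
General solution y = c₁ e^(-2x) + c₂ e^(-4x).
Apply y(0) = 4: c₁ + c₂ = 4. Apply y'(0) = -3: -2 c₁ - 4 c₂ = -3.
Solve: c₁ = 13/2, c₂ = -5/2.
Particular solution: y = (13/2)e^(-2x) - (5/2)e^(-4x).


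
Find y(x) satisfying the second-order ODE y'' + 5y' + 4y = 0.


Characteristic equation: r² + 5r + 4 = 0.
Factor: (r + 4)(r + 1) = 0 ⇒ r = -4, -1 (distinct real).
General solution: y = C₁e^(-4x) + C₂e^(-x).


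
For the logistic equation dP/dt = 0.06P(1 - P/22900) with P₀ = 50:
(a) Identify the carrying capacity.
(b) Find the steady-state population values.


Logistic ODE dP/dt = 0.06P(1 - P/22900) has equilibria where dP/dt = 0, i.e. P = 0 or P = 22900.
The coefficient (1 - P/K) = 0 when P = K, identifying K = 22900 as the carrying capacity.
(a) K = 22900; (b) equilibria P = 0 and P = 22900.


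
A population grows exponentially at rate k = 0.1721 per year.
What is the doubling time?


Exponential growth: P(t) = P₀ e^(0.1721t). Set P(t)/P₀ = 2: e^(0.1721t) = 2.
Solve: t = ln(2)/0.1721 ≈ 4.03 years.


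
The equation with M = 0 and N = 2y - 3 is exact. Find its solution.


Check exactness: ∂M/∂y = 0 and ∂N/∂x = 0; equal, so the equation is exact.
Integrate M with respect to x (treating y as constant): ∫M dx = 0 + h(y).
Differentiate w.r.t. y and set equal to N: the x-dependent terms already match, leaving h'(y) = 2y - 3. Integrate: h(y) = y^2 - 3y.
So F(x,y) = y^2 - 3y.
General solution: y^2 - 3y = C.


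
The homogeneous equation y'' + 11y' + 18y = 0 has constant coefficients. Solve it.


Characteristic equation: r² + 11r + 18 = 0.
Factor: (r + 9)(r + 2) = 0 ⇒ r = -9, -2 (distinct real).
General solution: y = C₁e^(-9x) + C₂e^(-2x).
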